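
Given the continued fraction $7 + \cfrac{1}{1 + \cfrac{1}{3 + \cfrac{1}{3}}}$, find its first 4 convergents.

7/1, 8/1, 31/4, 101/13

Using the convergent recurrence p_i = a_i*p_{i-1} + p_{i-2}, q_i = a_i*q_{i-1} + q_{i-2} with p_{-2}=0, p_{-1}=1, q_{-2}=1, q_{-1}=0:
  i=0: a_0=7, p_0 = 7*1 + 0 = 7, q_0 = 7*0 + 1 = 1.
  i=1: a_1=1, p_1 = 1*7 + 1 = 8, q_1 = 1*1 + 0 = 1.
  i=2: a_2=3, p_2 = 3*8 + 7 = 31, q_2 = 3*1 + 1 = 4.
  i=3: a_3=3, p_3 = 3*31 + 8 = 101, q_3 = 3*4 + 1 = 13.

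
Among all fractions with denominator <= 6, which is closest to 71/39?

Expand x = 71/39 as a continued fraction with the Euclidean algorithm:
  71 = 1*39 + 32, so a_0 = 1.
  39 = 1*32 + 7, so a_1 = 1.
  32 = 4*7 + 4, so a_2 = 4.
  7 = 1*4 + 3, so a_3 = 1.
  4 = 1*3 + 1, so a_4 = 1.
  3 = 3*1 + 0, so a_5 = 3.
so x = [1; 1, 4, 1, 1, 3].
Convergents (p_i = a_i*p_{i-1} + p_{i-2}, q_i = a_i*q_{i-1} + q_{i-2} with p_{-2}=0, p_{-1}=1, q_{-2}=1, q_{-1}=0), until the denominator exceeds 6:
  i=0: a_0=1, p_0 = 1*1 + 0 = 1, q_0 = 1*0 + 1 = 1.
  i=1: a_1=1, p_1 = 1*1 + 1 = 2, q_1 = 1*1 + 0 = 1.
  i=2: a_2=4, p_2 = 4*2 + 1 = 9, q_2 = 4*1 + 1 = 5.
  i=3: a_3=1, p_3 = 1*9 + 2 = 11, q_3 = 1*5 + 1 = 6.
  i=4: a_4=1, p_4 = 1*11 + 9 = 20, q_4 = 1*6 + 5 = 11.
q_4 = 11 > 6, so the last convergent with denominator <= 6 is p_3/q_3 = 11/6.
The closest fraction with denominator <= 6 is either p_3/q_3 or the intermediate fraction (k*p_3 + p_2)/(k*q_3 + q_2) with the largest k >= 1 whose denominator stays <= 6; these approach x as k grows, and every other convergent or intermediate fraction in range is farther away.
Largest k: floor((6 - q_2)/q_3) = floor((6 - 5)/6) = 0.
Since k = 0, no intermediate fraction beyond p_3/q_3 has denominator <= 6, so the convergent 11/6 is the closest (its error is |71*6 - 11*39|/(39*6) = 3/234).

11/6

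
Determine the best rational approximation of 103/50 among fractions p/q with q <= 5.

2/1

Expand x = 103/50 as a continued fraction with the Euclidean algorithm:
  103 = 2*50 + 3, so a_0 = 2.
  50 = 16*3 + 2, so a_1 = 16.
  3 = 1*2 + 1, so a_2 = 1.
  2 = 2*1 + 0, so a_3 = 2.
so x = [2; 16, 1, 2].
Convergents (p_i = a_i*p_{i-1} + p_{i-2}, q_i = a_i*q_{i-1} + q_{i-2} with p_{-2}=0, p_{-1}=1, q_{-2}=1, q_{-1}=0), until the denominator exceeds 5:
  i=0: a_0=2, p_0 = 2*1 + 0 = 2, q_0 = 2*0 + 1 = 1.
  i=1: a_1=16, p_1 = 16*2 + 1 = 33, q_1 = 16*1 + 0 = 16.
q_1 = 16 > 5, so the last convergent with denominator <= 5 is p_0/q_0 = 2/1.
The closest fraction with denominator <= 5 is either p_0/q_0 or the intermediate fraction (k*p_0 + p_{-1})/(k*q_0 + q_{-1}) with the largest k >= 1 whose denominator stays <= 5; these approach x as k grows, and every other convergent or intermediate fraction in range is farther away.
Largest k: floor((5 - q_{-1})/q_0) = floor((5 - 0)/1) = 5 (using the seeds p_{-1} = 1, q_{-1} = 0).
That gives (5*2 + 1)/(5*1 + 0) = 11/5.
Compare the errors: |x - 2/1| = |103*1 - 2*50|/(50*1) = 3/50, and |x - 11/5| = |103*5 - 11*50|/(50*5) = 35/250.
Cross-multiplying, 3*250 = 750 < 1750 = 35*50, so 3/50 is smaller: the convergent 2/1 is closer to x than 11/5.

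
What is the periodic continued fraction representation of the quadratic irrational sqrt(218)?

[14; (1, 3, 3, 1, 28)]

Write x_i = (sqrt(218) + m_i)/d_i with (m_0, d_0) = (0, 1). a_0 = floor(sqrt(218)) = 14, since 14^2 = 196 <= 218 < 225 = 15^2.
Iterate m_{i+1} = d_i*a_i - m_i, d_{i+1} = (218 - m_{i+1}^2)/d_i, a_{i+1} = floor((a_0 + m_{i+1})/d_{i+1}):
  m_1 = 1*14 - 0 = 14, d_1 = (218 - 14^2)/1 = 22/1 = 22, a_1 = floor((14 + 14)/22) = 1.
  m_2 = 22*1 - 14 = 8, d_2 = (218 - 8^2)/22 = 154/22 = 7, a_2 = floor((14 + 8)/7) = 3.
  m_3 = 7*3 - 8 = 13, d_3 = (218 - 13^2)/7 = 49/7 = 7, a_3 = floor((14 + 13)/7) = 3.
  m_4 = 7*3 - 13 = 8, d_4 = (218 - 8^2)/7 = 154/7 = 22, a_4 = floor((14 + 8)/22) = 1.
  m_5 = 22*1 - 8 = 14, d_5 = (218 - 14^2)/22 = 22/22 = 1, a_5 = floor((14 + 14)/1) = 28.
  m_6 = 1*28 - 14 = 14, d_6 = (218 - 14^2)/1 = 22/1 = 22: (m_6, d_6) = (m_1, d_1) = (14, 22), so from here the quotients repeat a_1, ..., a_5; the period length is 5.
Hence the expansion of sqrt(218) is a_0 = 14 followed by the repeating block 1, 3, 3, 1, 28 (period 5).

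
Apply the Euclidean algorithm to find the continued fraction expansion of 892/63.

[14; 6, 3, 3]

Run the Euclidean algorithm on 892 and 63; the successive quotients are the partial quotients a_0, a_1, ... (each step inverts the fractional part left over by the previous one):
  892 = 14*63 + 10, so a_0 = 14.
  63 = 6*10 + 3, so a_1 = 6.
  10 = 3*3 + 1, so a_2 = 3.
  3 = 3*1 + 0, so a_3 = 3.
The remainder reaches 0 after 4 divisions, so the expansion has 4 partial quotients, read off in order.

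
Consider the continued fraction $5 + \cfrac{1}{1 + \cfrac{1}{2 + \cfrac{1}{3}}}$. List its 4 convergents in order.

5/1, 6/1, 17/3, 57/10

Using the convergent recurrence p_i = a_i*p_{i-1} + p_{i-2}, q_i = a_i*q_{i-1} + q_{i-2} with p_{-2}=0, p_{-1}=1, q_{-2}=1, q_{-1}=0:
  i=0: a_0=5, p_0 = 5*1 + 0 = 5, q_0 = 5*0 + 1 = 1.
  i=1: a_1=1, p_1 = 1*5 + 1 = 6, q_1 = 1*1 + 0 = 1.
  i=2: a_2=2, p_2 = 2*6 + 5 = 17, q_2 = 2*1 + 1 = 3.
  i=3: a_3=3, p_3 = 3*17 + 6 = 57, q_3 = 3*3 + 1 = 10.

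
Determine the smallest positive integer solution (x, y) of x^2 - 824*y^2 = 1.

(x, y) = (59535, 2074)

First expand sqrt(824) as a continued fraction. With x_i = (sqrt(824) + m_i)/d_i and (m_0, d_0) = (0, 1): a_0 = floor(sqrt(824)) = 28, since 28^2 = 784 <= 824 < 841 = 29^2.
Iterate m_{i+1} = d_i*a_i - m_i, d_{i+1} = (824 - m_{i+1}^2)/d_i, a_{i+1} = floor((a_0 + m_{i+1})/d_{i+1}):
  m_1 = 1*28 - 0 = 28, d_1 = (824 - 28^2)/1 = 40/1 = 40, a_1 = floor((28 + 28)/40) = 1.
  m_2 = 40*1 - 28 = 12, d_2 = (824 - 12^2)/40 = 680/40 = 17, a_2 = floor((28 + 12)/17) = 2.
  m_3 = 17*2 - 12 = 22, d_3 = (824 - 22^2)/17 = 340/17 = 20, a_3 = floor((28 + 22)/20) = 2.
  m_4 = 20*2 - 22 = 18, d_4 = (824 - 18^2)/20 = 500/20 = 25, a_4 = floor((28 + 18)/25) = 1.
  m_5 = 25*1 - 18 = 7, d_5 = (824 - 7^2)/25 = 775/25 = 31, a_5 = floor((28 + 7)/31) = 1.
  m_6 = 31*1 - 7 = 24, d_6 = (824 - 24^2)/31 = 248/31 = 8, a_6 = floor((28 + 24)/8) = 6.
  m_7 = 8*6 - 24 = 24, d_7 = (824 - 24^2)/8 = 248/8 = 31, a_7 = floor((28 + 24)/31) = 1.
  m_8 = 31*1 - 24 = 7, d_8 = (824 - 7^2)/31 = 775/31 = 25, a_8 = floor((28 + 7)/25) = 1.
  m_9 = 25*1 - 7 = 18, d_9 = (824 - 18^2)/25 = 500/25 = 20, a_9 = floor((28 + 18)/20) = 2.
  m_10 = 20*2 - 18 = 22, d_10 = (824 - 22^2)/20 = 340/20 = 17, a_10 = floor((28 + 22)/17) = 2.
  m_11 = 17*2 - 22 = 12, d_11 = (824 - 12^2)/17 = 680/17 = 40, a_11 = floor((28 + 12)/40) = 1.
  m_12 = 40*1 - 12 = 28, d_12 = (824 - 28^2)/40 = 40/40 = 1, a_12 = floor((28 + 28)/1) = 56.
  m_13 = 1*56 - 28 = 28, d_13 = (824 - 28^2)/1 = 40/1 = 40: (m_13, d_13) = (m_1, d_1) = (28, 40), so from here the quotients repeat a_1, ..., a_12; the period length is 12.
So sqrt(824) = [28; (1, 2, 2, 1, 1, 6, 1, 1, 2, 2, 1, 56)] with period length k = 12.
k is even, so the fundamental solution of x^2 - 824y^2 = 1 is (p_{k-1}, q_{k-1}) = (p_11, q_11); compute convergents through index 11.
Convergents (p_i = a_i*p_{i-1} + p_{i-2}, q_i = a_i*q_{i-1} + q_{i-2} with p_{-2}=0, p_{-1}=1, q_{-2}=1, q_{-1}=0):
  i=0: a_0=28, p_0 = 28*1 + 0 = 28, q_0 = 28*0 + 1 = 1.
  i=1: a_1=1, p_1 = 1*28 + 1 = 29, q_1 = 1*1 + 0 = 1.
  i=2: a_2=2, p_2 = 2*29 + 28 = 86, q_2 = 2*1 + 1 = 3.
  i=3: a_3=2, p_3 = 2*86 + 29 = 201, q_3 = 2*3 + 1 = 7.
  i=4: a_4=1, p_4 = 1*201 + 86 = 287, q_4 = 1*7 + 3 = 10.
  i=5: a_5=1, p_5 = 1*287 + 201 = 488, q_5 = 1*10 + 7 = 17.
  i=6: a_6=6, p_6 = 6*488 + 287 = 3215, q_6 = 6*17 + 10 = 112.
  i=7: a_7=1, p_7 = 1*3215 + 488 = 3703, q_7 = 1*112 + 17 = 129.
  i=8: a_8=1, p_8 = 1*3703 + 3215 = 6918, q_8 = 1*129 + 112 = 241.
  i=9: a_9=2, p_9 = 2*6918 + 3703 = 17539, q_9 = 2*241 + 129 = 611.
  i=10: a_10=2, p_10 = 2*17539 + 6918 = 41996, q_10 = 2*611 + 241 = 1463.
  i=11: a_11=1, p_11 = 1*41996 + 17539 = 59535, q_11 = 1*1463 + 611 = 2074.
Check: 59535^2 - 824*2074^2 = 3544416225 - 3544416224 = 1, so (x, y) = (59535, 2074) solves the equation, and by the theorem it is the least positive solution.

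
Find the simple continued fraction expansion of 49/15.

[3; 3, 1, 3]

Run the Euclidean algorithm on 49 and 15; the successive quotients are the partial quotients a_0, a_1, ... (each step inverts the fractional part left over by the previous one):
  49 = 3*15 + 4, so a_0 = 3.
  15 = 3*4 + 3, so a_1 = 3.
  4 = 1*3 + 1, so a_2 = 1.
  3 = 3*1 + 0, so a_3 = 3.
The remainder reaches 0 after 4 divisions, so the expansion has 4 partial quotients, read off in order.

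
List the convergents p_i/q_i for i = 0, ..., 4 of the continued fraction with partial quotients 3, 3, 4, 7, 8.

3/1, 10/3, 43/13, 311/94, 2531/765

Using the convergent recurrence p_i = a_i*p_{i-1} + p_{i-2}, q_i = a_i*q_{i-1} + q_{i-2} with p_{-2}=0, p_{-1}=1, q_{-2}=1, q_{-1}=0:
  i=0: a_0=3, p_0 = 3*1 + 0 = 3, q_0 = 3*0 + 1 = 1.
  i=1: a_1=3, p_1 = 3*3 + 1 = 10, q_1 = 3*1 + 0 = 3.
  i=2: a_2=4, p_2 = 4*10 + 3 = 43, q_2 = 4*3 + 1 = 13.
  i=3: a_3=7, p_3 = 7*43 + 10 = 311, q_3 = 7*13 + 3 = 94.
  i=4: a_4=8, p_4 = 8*311 + 43 = 2531, q_4 = 8*94 + 13 = 765.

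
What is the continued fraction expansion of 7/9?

[0; 1, 3, 2]

Run the Euclidean algorithm on 7 and 9; the successive quotients are the partial quotients a_0, a_1, ... (each step inverts the fractional part left over by the previous one):
  7 = 0*9 + 7, so a_0 = 0.
  9 = 1*7 + 2, so a_1 = 1.
  7 = 3*2 + 1, so a_2 = 3.
  2 = 2*1 + 0, so a_3 = 2.
The remainder reaches 0 after 4 divisions, so the expansion has 4 partial quotients, read off in order.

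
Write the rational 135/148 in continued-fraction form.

[0; 1, 10, 2, 1, 1, 2]

Run the Euclidean algorithm on 135 and 148; the successive quotients are the partial quotients a_0, a_1, ... (each step inverts the fractional part left over by the previous one):
  135 = 0*148 + 135, so a_0 = 0.
  148 = 1*135 + 13, so a_1 = 1.
  135 = 10*13 + 5, so a_2 = 10.
  13 = 2*5 + 3, so a_3 = 2.
  5 = 1*3 + 2, so a_4 = 1.
  3 = 1*2 + 1, so a_5 = 1.
  2 = 2*1 + 0, so a_6 = 2.
The remainder reaches 0 after 7 divisions, so the expansion has 7 partial quotients, read off in order.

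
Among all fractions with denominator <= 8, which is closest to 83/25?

10/3

Expand x = 83/25 as a continued fraction with the Euclidean algorithm:
  83 = 3*25 + 8, so a_0 = 3.
  25 = 3*8 + 1, so a_1 = 3.
  8 = 8*1 + 0, so a_2 = 8.
so x = [3; 3, 8].
Convergents (p_i = a_i*p_{i-1} + p_{i-2}, q_i = a_i*q_{i-1} + q_{i-2} with p_{-2}=0, p_{-1}=1, q_{-2}=1, q_{-1}=0), until the denominator exceeds 8:
  i=0: a_0=3, p_0 = 3*1 + 0 = 3, q_0 = 3*0 + 1 = 1.
  i=1: a_1=3, p_1 = 3*3 + 1 = 10, q_1 = 3*1 + 0 = 3.
  i=2: a_2=8, p_2 = 8*10 + 3 = 83, q_2 = 8*3 + 1 = 25.
q_2 = 25 > 8, so the last convergent with denominator <= 8 is p_1/q_1 = 10/3.
The closest fraction with denominator <= 8 is either p_1/q_1 or the intermediate fraction (k*p_1 + p_0)/(k*q_1 + q_0) with the largest k >= 1 whose denominator stays <= 8; these approach x as k grows, and every other convergent or intermediate fraction in range is farther away.
Largest k: floor((8 - q_0)/q_1) = floor((8 - 1)/3) = 2.
That gives (2*10 + 3)/(2*3 + 1) = 23/7.
Compare the errors: |x - 10/3| = |83*3 - 10*25|/(25*3) = 1/75, and |x - 23/7| = |83*7 - 23*25|/(25*7) = 6/175.
Cross-multiplying, 1*175 = 175 < 450 = 6*75, so 1/75 is smaller: the convergent 10/3 is closer to x than 23/7.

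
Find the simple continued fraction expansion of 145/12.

[12; 12]

Run the Euclidean algorithm on 145 and 12; the successive quotients are the partial quotients a_0, a_1, ... (each step inverts the fractional part left over by the previous one):
  145 = 12*12 + 1, so a_0 = 12.
  12 = 12*1 + 0, so a_1 = 12.
The remainder reaches 0 after 2 divisions, so the expansion has 2 partial quotients, read off in order.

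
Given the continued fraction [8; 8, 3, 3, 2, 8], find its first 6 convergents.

8/1, 65/8, 203/25, 674/83, 1551/191, 13082/1611

Using the convergent recurrence p_i = a_i*p_{i-1} + p_{i-2}, q_i = a_i*q_{i-1} + q_{i-2} with p_{-2}=0, p_{-1}=1, q_{-2}=1, q_{-1}=0:
  i=0: a_0=8, p_0 = 8*1 + 0 = 8, q_0 = 8*0 + 1 = 1.
  i=1: a_1=8, p_1 = 8*8 + 1 = 65, q_1 = 8*1 + 0 = 8.
  i=2: a_2=3, p_2 = 3*65 + 8 = 203, q_2 = 3*8 + 1 = 25.
  i=3: a_3=3, p_3 = 3*203 + 65 = 674, q_3 = 3*25 + 8 = 83.
  i=4: a_4=2, p_4 = 2*674 + 203 = 1551, q_4 = 2*83 + 25 = 191.
  i=5: a_5=8, p_5 = 8*1551 + 674 = 13082, q_5 = 8*191 + 83 = 1611.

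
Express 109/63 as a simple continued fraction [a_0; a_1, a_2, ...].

Run the Euclidean algorithm on 109 and 63; the successive quotients are the partial quotients a_0, a_1, ... (each step inverts the fractional part left over by the previous one):
  109 = 1*63 + 46, so a_0 = 1.
  63 = 1*46 + 17, so a_1 = 1.
  46 = 2*17 + 12, so a_2 = 2.
  17 = 1*12 + 5, so a_3 = 1.
  12 = 2*5 + 2, so a_4 = 2.
  5 = 2*2 + 1, so a_5 = 2.
  2 = 2*1 + 0, so a_6 = 2.
The remainder reaches 0 after 7 divisions, so the expansion has 7 partial quotients, read off in order.

[1; 1, 2, 1, 2, 2, 2]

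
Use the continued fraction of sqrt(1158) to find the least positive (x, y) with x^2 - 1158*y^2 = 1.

(x, y) = (1157, 34)

First expand sqrt(1158) as a continued fraction. With x_i = (sqrt(1158) + m_i)/d_i and (m_0, d_0) = (0, 1): a_0 = floor(sqrt(1158)) = 34, since 34^2 = 1156 <= 1158 < 1225 = 35^2.
Iterate m_{i+1} = d_i*a_i - m_i, d_{i+1} = (1158 - m_{i+1}^2)/d_i, a_{i+1} = floor((a_0 + m_{i+1})/d_{i+1}):
  m_1 = 1*34 - 0 = 34, d_1 = (1158 - 34^2)/1 = 2/1 = 2, a_1 = floor((34 + 34)/2) = 34.
  m_2 = 2*34 - 34 = 34, d_2 = (1158 - 34^2)/2 = 2/2 = 1, a_2 = floor((34 + 34)/1) = 68.
  m_3 = 1*68 - 34 = 34, d_3 = (1158 - 34^2)/1 = 2/1 = 2: (m_3, d_3) = (m_1, d_1) = (34, 2), so from here the quotients repeat a_1, a_2; the period length is 2.
So sqrt(1158) = [34; (34, 68)] with period length k = 2.
k is even, so the fundamental solution of x^2 - 1158y^2 = 1 is (p_{k-1}, q_{k-1}) = (p_1, q_1); compute convergents through index 1.
Convergents (p_i = a_i*p_{i-1} + p_{i-2}, q_i = a_i*q_{i-1} + q_{i-2} with p_{-2}=0, p_{-1}=1, q_{-2}=1, q_{-1}=0):
  i=0: a_0=34, p_0 = 34*1 + 0 = 34, q_0 = 34*0 + 1 = 1.
  i=1: a_1=34, p_1 = 34*34 + 1 = 1157, q_1 = 34*1 + 0 = 34.
Check: 1157^2 - 1158*34^2 = 1338649 - 1338648 = 1, so (x, y) = (1157, 34) solves the equation, and by the theorem it is the least positive solution.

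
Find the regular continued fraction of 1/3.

[0; 3]

Run the Euclidean algorithm on 1 and 3; the successive quotients are the partial quotients a_0, a_1, ... (each step inverts the fractional part left over by the previous one):
  1 = 0*3 + 1, so a_0 = 0.
  3 = 3*1 + 0, so a_1 = 3.
The remainder reaches 0 after 2 divisions, so the expansion has 2 partial quotients, read off in order.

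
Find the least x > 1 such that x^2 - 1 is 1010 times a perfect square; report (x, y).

First expand sqrt(1010) as a continued fraction. With x_i = (sqrt(1010) + m_i)/d_i and (m_0, d_0) = (0, 1): a_0 = floor(sqrt(1010)) = 31, since 31^2 = 961 <= 1010 < 1024 = 32^2.
Iterate m_{i+1} = d_i*a_i - m_i, d_{i+1} = (1010 - m_{i+1}^2)/d_i, a_{i+1} = floor((a_0 + m_{i+1})/d_{i+1}):
  m_1 = 1*31 - 0 = 31, d_1 = (1010 - 31^2)/1 = 49/1 = 49, a_1 = floor((31 + 31)/49) = 1.
  m_2 = 49*1 - 31 = 18, d_2 = (1010 - 18^2)/49 = 686/49 = 14, a_2 = floor((31 + 18)/14) = 3.
  m_3 = 14*3 - 18 = 24, d_3 = (1010 - 24^2)/14 = 434/14 = 31, a_3 = floor((31 + 24)/31) = 1.
  m_4 = 31*1 - 24 = 7, d_4 = (1010 - 7^2)/31 = 961/31 = 31, a_4 = floor((31 + 7)/31) = 1.
  m_5 = 31*1 - 7 = 24, d_5 = (1010 - 24^2)/31 = 434/31 = 14, a_5 = floor((31 + 24)/14) = 3.
  m_6 = 14*3 - 24 = 18, d_6 = (1010 - 18^2)/14 = 686/14 = 49, a_6 = floor((31 + 18)/49) = 1.
  m_7 = 49*1 - 18 = 31, d_7 = (1010 - 31^2)/49 = 49/49 = 1, a_7 = floor((31 + 31)/1) = 62.
  m_8 = 1*62 - 31 = 31, d_8 = (1010 - 31^2)/1 = 49/1 = 49: (m_8, d_8) = (m_1, d_1) = (31, 49), so from here the quotients repeat a_1, ..., a_7; the period length is 7.
So sqrt(1010) = [31; (1, 3, 1, 1, 3, 1, 62)] with period length k = 7.
k is odd, so (p_{k-1}, q_{k-1}) only solves x^2 - 1010y^2 = -1 and the fundamental solution of x^2 - 1010y^2 = 1 is (p_{2k-1}, q_{2k-1}) = (p_13, q_13); compute convergents through index 13, running through the period twice.
Convergents (p_i = a_i*p_{i-1} + p_{i-2}, q_i = a_i*q_{i-1} + q_{i-2} with p_{-2}=0, p_{-1}=1, q_{-2}=1, q_{-1}=0):
  i=0: a_0=31, p_0 = 31*1 + 0 = 31, q_0 = 31*0 + 1 = 1.
  i=1: a_1=1, p_1 = 1*31 + 1 = 32, q_1 = 1*1 + 0 = 1.
  i=2: a_2=3, p_2 = 3*32 + 31 = 127, q_2 = 3*1 + 1 = 4.
  i=3: a_3=1, p_3 = 1*127 + 32 = 159, q_3 = 1*4 + 1 = 5.
  i=4: a_4=1, p_4 = 1*159 + 127 = 286, q_4 = 1*5 + 4 = 9.
  i=5: a_5=3, p_5 = 3*286 + 159 = 1017, q_5 = 3*9 + 5 = 32.
  i=6: a_6=1, p_6 = 1*1017 + 286 = 1303, q_6 = 1*32 + 9 = 41.
  i=7: a_7=62, p_7 = 62*1303 + 1017 = 81803, q_7 = 62*41 + 32 = 2574.
  i=8: a_8=1, p_8 = 1*81803 + 1303 = 83106, q_8 = 1*2574 + 41 = 2615.
  i=9: a_9=3, p_9 = 3*83106 + 81803 = 331121, q_9 = 3*2615 + 2574 = 10419.
  i=10: a_10=1, p_10 = 1*331121 + 83106 = 414227, q_10 = 1*10419 + 2615 = 13034.
  i=11: a_11=1, p_11 = 1*414227 + 331121 = 745348, q_11 = 1*13034 + 10419 = 23453.
  i=12: a_12=3, p_12 = 3*745348 + 414227 = 2650271, q_12 = 3*23453 + 13034 = 83393.
  i=13: a_13=1, p_13 = 1*2650271 + 745348 = 3395619, q_13 = 1*83393 + 23453 = 106846.
Indeed p_6^2 - 1010*q_6^2 = 1697809 - 1697810 = -1, not +1.
Check: 3395619^2 - 1010*106846^2 = 11530228393161 - 11530228393160 = 1, so (x, y) = (3395619, 106846) solves the equation, and by the theorem it is the least positive solution.

(x, y) = (3395619, 106846)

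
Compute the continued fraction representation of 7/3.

Run the Euclidean algorithm on 7 and 3; the successive quotients are the partial quotients a_0, a_1, ... (each step inverts the fractional part left over by the previous one):
  7 = 2*3 + 1, so a_0 = 2.
  3 = 3*1 + 0, so a_1 = 3.
The remainder reaches 0 after 2 divisions, so the expansion has 2 partial quotients, read off in order.

[2; 3]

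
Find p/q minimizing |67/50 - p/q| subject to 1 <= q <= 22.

4/3

Expand x = 67/50 as a continued fraction with the Euclidean algorithm:
  67 = 1*50 + 17, so a_0 = 1.
  50 = 2*17 + 16, so a_1 = 2.
  17 = 1*16 + 1, so a_2 = 1.
  16 = 16*1 + 0, so a_3 = 16.
so x = [1; 2, 1, 16].
Convergents (p_i = a_i*p_{i-1} + p_{i-2}, q_i = a_i*q_{i-1} + q_{i-2} with p_{-2}=0, p_{-1}=1, q_{-2}=1, q_{-1}=0), until the denominator exceeds 22:
  i=0: a_0=1, p_0 = 1*1 + 0 = 1, q_0 = 1*0 + 1 = 1.
  i=1: a_1=2, p_1 = 2*1 + 1 = 3, q_1 = 2*1 + 0 = 2.
  i=2: a_2=1, p_2 = 1*3 + 1 = 4, q_2 = 1*2 + 1 = 3.
  i=3: a_3=16, p_3 = 16*4 + 3 = 67, q_3 = 16*3 + 2 = 50.
q_3 = 50 > 22, so the last convergent with denominator <= 22 is p_2/q_2 = 4/3.
The closest fraction with denominator <= 22 is either p_2/q_2 or the intermediate fraction (k*p_2 + p_1)/(k*q_2 + q_1) with the largest k >= 1 whose denominator stays <= 22; these approach x as k grows, and every other convergent or intermediate fraction in range is farther away.
Largest k: floor((22 - q_1)/q_2) = floor((22 - 2)/3) = 6.
That gives (6*4 + 3)/(6*3 + 2) = 27/20.
Compare the errors: |x - 4/3| = |67*3 - 4*50|/(50*3) = 1/150, and |x - 27/20| = |67*20 - 27*50|/(50*20) = 10/1000.
Cross-multiplying, 1*1000 = 1000 < 1500 = 10*150, so 1/150 is smaller: the convergent 4/3 is closer to x than 27/20.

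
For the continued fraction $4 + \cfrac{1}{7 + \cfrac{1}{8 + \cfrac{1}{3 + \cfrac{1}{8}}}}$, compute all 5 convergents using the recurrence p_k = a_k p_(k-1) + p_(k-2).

4/1, 29/7, 236/57, 737/178, 6132/1481

Using the convergent recurrence p_i = a_i*p_{i-1} + p_{i-2}, q_i = a_i*q_{i-1} + q_{i-2} with p_{-2}=0, p_{-1}=1, q_{-2}=1, q_{-1}=0:
  i=0: a_0=4, p_0 = 4*1 + 0 = 4, q_0 = 4*0 + 1 = 1.
  i=1: a_1=7, p_1 = 7*4 + 1 = 29, q_1 = 7*1 + 0 = 7.
  i=2: a_2=8, p_2 = 8*29 + 4 = 236, q_2 = 8*7 + 1 = 57.
  i=3: a_3=3, p_3 = 3*236 + 29 = 737, q_3 = 3*57 + 7 = 178.
  i=4: a_4=8, p_4 = 8*737 + 236 = 6132, q_4 = 8*178 + 57 = 1481.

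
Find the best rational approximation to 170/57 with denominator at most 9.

Expand x = 170/57 as a continued fraction with the Euclidean algorithm:
  170 = 2*57 + 56, so a_0 = 2.
  57 = 1*56 + 1, so a_1 = 1.
  56 = 56*1 + 0, so a_2 = 56.
so x = [2; 1, 56].
Convergents (p_i = a_i*p_{i-1} + p_{i-2}, q_i = a_i*q_{i-1} + q_{i-2} with p_{-2}=0, p_{-1}=1, q_{-2}=1, q_{-1}=0), until the denominator exceeds 9:
  i=0: a_0=2, p_0 = 2*1 + 0 = 2, q_0 = 2*0 + 1 = 1.
  i=1: a_1=1, p_1 = 1*2 + 1 = 3, q_1 = 1*1 + 0 = 1.
  i=2: a_2=56, p_2 = 56*3 + 2 = 170, q_2 = 56*1 + 1 = 57.
q_2 = 57 > 9, so the last convergent with denominator <= 9 is p_1/q_1 = 3/1.
The closest fraction with denominator <= 9 is either p_1/q_1 or the intermediate fraction (k*p_1 + p_0)/(k*q_1 + q_0) with the largest k >= 1 whose denominator stays <= 9; these approach x as k grows, and every other convergent or intermediate fraction in range is farther away.
Largest k: floor((9 - q_0)/q_1) = floor((9 - 1)/1) = 8.
That gives (8*3 + 2)/(8*1 + 1) = 26/9.
Compare the errors: |x - 3/1| = |170*1 - 3*57|/(57*1) = 1/57, and |x - 26/9| = |170*9 - 26*57|/(57*9) = 48/513.
Cross-multiplying, 1*513 = 513 < 2736 = 48*57, so 1/57 is smaller: the convergent 3/1 is closer to x than 26/9.

3/1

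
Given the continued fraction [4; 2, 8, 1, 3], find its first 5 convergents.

Using the convergent recurrence p_i = a_i*p_{i-1} + p_{i-2}, q_i = a_i*q_{i-1} + q_{i-2} with p_{-2}=0, p_{-1}=1, q_{-2}=1, q_{-1}=0:
  i=0: a_0=4, p_0 = 4*1 + 0 = 4, q_0 = 4*0 + 1 = 1.
  i=1: a_1=2, p_1 = 2*4 + 1 = 9, q_1 = 2*1 + 0 = 2.
  i=2: a_2=8, p_2 = 8*9 + 4 = 76, q_2 = 8*2 + 1 = 17.
  i=3: a_3=1, p_3 = 1*76 + 9 = 85, q_3 = 1*17 + 2 = 19.
  i=4: a_4=3, p_4 = 3*85 + 76 = 331, q_4 = 3*19 + 17 = 74.

4/1, 9/2, 76/17, 85/19, 331/74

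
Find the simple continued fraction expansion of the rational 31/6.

[5; 6]

Run the Euclidean algorithm on 31 and 6; the successive quotients are the partial quotients a_0, a_1, ... (each step inverts the fractional part left over by the previous one):
  31 = 5*6 + 1, so a_0 = 5.
  6 = 6*1 + 0, so a_1 = 6.
The remainder reaches 0 after 2 divisions, so the expansion has 2 partial quotients, read off in order.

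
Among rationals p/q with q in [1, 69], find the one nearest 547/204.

Expand x = 547/204 as a continued fraction with the Euclidean algorithm:
  547 = 2*204 + 139, so a_0 = 2.
  204 = 1*139 + 65, so a_1 = 1.
  139 = 2*65 + 9, so a_2 = 2.
  65 = 7*9 + 2, so a_3 = 7.
  9 = 4*2 + 1, so a_4 = 4.
  2 = 2*1 + 0, so a_5 = 2.
so x = [2; 1, 2, 7, 4, 2].
Convergents (p_i = a_i*p_{i-1} + p_{i-2}, q_i = a_i*q_{i-1} + q_{i-2} with p_{-2}=0, p_{-1}=1, q_{-2}=1, q_{-1}=0), until the denominator exceeds 69:
  i=0: a_0=2, p_0 = 2*1 + 0 = 2, q_0 = 2*0 + 1 = 1.
  i=1: a_1=1, p_1 = 1*2 + 1 = 3, q_1 = 1*1 + 0 = 1.
  i=2: a_2=2, p_2 = 2*3 + 2 = 8, q_2 = 2*1 + 1 = 3.
  i=3: a_3=7, p_3 = 7*8 + 3 = 59, q_3 = 7*3 + 1 = 22.
  i=4: a_4=4, p_4 = 4*59 + 8 = 244, q_4 = 4*22 + 3 = 91.
q_4 = 91 > 69, so the last convergent with denominator <= 69 is p_3/q_3 = 59/22.
The closest fraction with denominator <= 69 is either p_3/q_3 or the intermediate fraction (k*p_3 + p_2)/(k*q_3 + q_2) with the largest k >= 1 whose denominator stays <= 69; these approach x as k grows, and every other convergent or intermediate fraction in range is farther away.
Largest k: floor((69 - q_2)/q_3) = floor((69 - 3)/22) = 3.
That gives (3*59 + 8)/(3*22 + 3) = 185/69.
Compare the errors: |x - 59/22| = |547*22 - 59*204|/(204*22) = 2/4488, and |x - 185/69| = |547*69 - 185*204|/(204*69) = 3/14076.
Cross-multiplying, 3*4488 = 13464 < 28152 = 2*14076, so 3/14076 is smaller: the intermediate fraction 185/69 is closer to x than 59/22.

185/69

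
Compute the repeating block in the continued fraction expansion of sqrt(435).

[20; (1, 5, 1, 40)]

Write x_i = (sqrt(435) + m_i)/d_i with (m_0, d_0) = (0, 1). a_0 = floor(sqrt(435)) = 20, since 20^2 = 400 <= 435 < 441 = 21^2.
Iterate m_{i+1} = d_i*a_i - m_i, d_{i+1} = (435 - m_{i+1}^2)/d_i, a_{i+1} = floor((a_0 + m_{i+1})/d_{i+1}):
  m_1 = 1*20 - 0 = 20, d_1 = (435 - 20^2)/1 = 35/1 = 35, a_1 = floor((20 + 20)/35) = 1.
  m_2 = 35*1 - 20 = 15, d_2 = (435 - 15^2)/35 = 210/35 = 6, a_2 = floor((20 + 15)/6) = 5.
  m_3 = 6*5 - 15 = 15, d_3 = (435 - 15^2)/6 = 210/6 = 35, a_3 = floor((20 + 15)/35) = 1.
  m_4 = 35*1 - 15 = 20, d_4 = (435 - 20^2)/35 = 35/35 = 1, a_4 = floor((20 + 20)/1) = 40.
  m_5 = 1*40 - 20 = 20, d_5 = (435 - 20^2)/1 = 35/1 = 35: (m_5, d_5) = (m_1, d_1) = (20, 35), so from here the quotients repeat a_1, ..., a_4; the period length is 4.
Hence the expansion of sqrt(435) is a_0 = 20 followed by the repeating block 1, 5, 1, 40 (period 4).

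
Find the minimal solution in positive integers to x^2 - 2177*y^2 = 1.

(x, y) = (5599, 120)

First expand sqrt(2177) as a continued fraction. With x_i = (sqrt(2177) + m_i)/d_i and (m_0, d_0) = (0, 1): a_0 = floor(sqrt(2177)) = 46, since 46^2 = 2116 <= 2177 < 2209 = 47^2.
Iterate m_{i+1} = d_i*a_i - m_i, d_{i+1} = (2177 - m_{i+1}^2)/d_i, a_{i+1} = floor((a_0 + m_{i+1})/d_{i+1}):
  m_1 = 1*46 - 0 = 46, d_1 = (2177 - 46^2)/1 = 61/1 = 61, a_1 = floor((46 + 46)/61) = 1.
  m_2 = 61*1 - 46 = 15, d_2 = (2177 - 15^2)/61 = 1952/61 = 32, a_2 = floor((46 + 15)/32) = 1.
  m_3 = 32*1 - 15 = 17, d_3 = (2177 - 17^2)/32 = 1888/32 = 59, a_3 = floor((46 + 17)/59) = 1.
  m_4 = 59*1 - 17 = 42, d_4 = (2177 - 42^2)/59 = 413/59 = 7, a_4 = floor((46 + 42)/7) = 12.
  m_5 = 7*12 - 42 = 42, d_5 = (2177 - 42^2)/7 = 413/7 = 59, a_5 = floor((46 + 42)/59) = 1.
  m_6 = 59*1 - 42 = 17, d_6 = (2177 - 17^2)/59 = 1888/59 = 32, a_6 = floor((46 + 17)/32) = 1.
  m_7 = 32*1 - 17 = 15, d_7 = (2177 - 15^2)/32 = 1952/32 = 61, a_7 = floor((46 + 15)/61) = 1.
  m_8 = 61*1 - 15 = 46, d_8 = (2177 - 46^2)/61 = 61/61 = 1, a_8 = floor((46 + 46)/1) = 92.
  m_9 = 1*92 - 46 = 46, d_9 = (2177 - 46^2)/1 = 61/1 = 61: (m_9, d_9) = (m_1, d_1) = (46, 61), so from here the quotients repeat a_1, ..., a_8; the period length is 8.
So sqrt(2177) = [46; (1, 1, 1, 12, 1, 1, 1, 92)] with period length k = 8.
k is even, so the fundamental solution of x^2 - 2177y^2 = 1 is (p_{k-1}, q_{k-1}) = (p_7, q_7); compute convergents through index 7.
Convergents (p_i = a_i*p_{i-1} + p_{i-2}, q_i = a_i*q_{i-1} + q_{i-2} with p_{-2}=0, p_{-1}=1, q_{-2}=1, q_{-1}=0):
  i=0: a_0=46, p_0 = 46*1 + 0 = 46, q_0 = 46*0 + 1 = 1.
  i=1: a_1=1, p_1 = 1*46 + 1 = 47, q_1 = 1*1 + 0 = 1.
  i=2: a_2=1, p_2 = 1*47 + 46 = 93, q_2 = 1*1 + 1 = 2.
  i=3: a_3=1, p_3 = 1*93 + 47 = 140, q_3 = 1*2 + 1 = 3.
  i=4: a_4=12, p_4 = 12*140 + 93 = 1773, q_4 = 12*3 + 2 = 38.
  i=5: a_5=1, p_5 = 1*1773 + 140 = 1913, q_5 = 1*38 + 3 = 41.
  i=6: a_6=1, p_6 = 1*1913 + 1773 = 3686, q_6 = 1*41 + 38 = 79.
  i=7: a_7=1, p_7 = 1*3686 + 1913 = 5599, q_7 = 1*79 + 41 = 120.
Check: 5599^2 - 2177*120^2 = 31348801 - 31348800 = 1, so (x, y) = (5599, 120) solves the equation, and by the theorem it is the least positive solution.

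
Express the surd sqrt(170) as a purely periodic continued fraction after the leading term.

[13; (26)]

Write x_i = (sqrt(170) + m_i)/d_i with (m_0, d_0) = (0, 1). a_0 = floor(sqrt(170)) = 13, since 13^2 = 169 <= 170 < 196 = 14^2.
Iterate m_{i+1} = d_i*a_i - m_i, d_{i+1} = (170 - m_{i+1}^2)/d_i, a_{i+1} = floor((a_0 + m_{i+1})/d_{i+1}):
  m_1 = 1*13 - 0 = 13, d_1 = (170 - 13^2)/1 = 1/1 = 1, a_1 = floor((13 + 13)/1) = 26.
  m_2 = 1*26 - 13 = 13, d_2 = (170 - 13^2)/1 = 1/1 = 1: (m_2, d_2) = (m_1, d_1) = (13, 1), so from here the quotient a_1 repeats; the period length is 1.
Hence the expansion of sqrt(170) is a_0 = 13 followed by the repeating block 26 (period 1).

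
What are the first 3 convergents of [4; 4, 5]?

4/1, 17/4, 89/21

Using the convergent recurrence p_i = a_i*p_{i-1} + p_{i-2}, q_i = a_i*q_{i-1} + q_{i-2} with p_{-2}=0, p_{-1}=1, q_{-2}=1, q_{-1}=0:
  i=0: a_0=4, p_0 = 4*1 + 0 = 4, q_0 = 4*0 + 1 = 1.
  i=1: a_1=4, p_1 = 4*4 + 1 = 17, q_1 = 4*1 + 0 = 4.
  i=2: a_2=5, p_2 = 5*17 + 4 = 89, q_2 = 5*4 + 1 = 21.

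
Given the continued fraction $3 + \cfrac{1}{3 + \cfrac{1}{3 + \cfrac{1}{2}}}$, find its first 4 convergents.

3/1, 10/3, 33/10, 76/23

Using the convergent recurrence p_i = a_i*p_{i-1} + p_{i-2}, q_i = a_i*q_{i-1} + q_{i-2} with p_{-2}=0, p_{-1}=1, q_{-2}=1, q_{-1}=0:
  i=0: a_0=3, p_0 = 3*1 + 0 = 3, q_0 = 3*0 + 1 = 1.
  i=1: a_1=3, p_1 = 3*3 + 1 = 10, q_1 = 3*1 + 0 = 3.
  i=2: a_2=3, p_2 = 3*10 + 3 = 33, q_2 = 3*3 + 1 = 10.
  i=3: a_3=2, p_3 = 2*33 + 10 = 76, q_3 = 2*10 + 3 = 23.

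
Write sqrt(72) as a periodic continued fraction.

[8; (2, 16)]

Write x_i = (sqrt(72) + m_i)/d_i with (m_0, d_0) = (0, 1). a_0 = floor(sqrt(72)) = 8, since 8^2 = 64 <= 72 < 81 = 9^2.
Iterate m_{i+1} = d_i*a_i - m_i, d_{i+1} = (72 - m_{i+1}^2)/d_i, a_{i+1} = floor((a_0 + m_{i+1})/d_{i+1}):
  m_1 = 1*8 - 0 = 8, d_1 = (72 - 8^2)/1 = 8/1 = 8, a_1 = floor((8 + 8)/8) = 2.
  m_2 = 8*2 - 8 = 8, d_2 = (72 - 8^2)/8 = 8/8 = 1, a_2 = floor((8 + 8)/1) = 16.
  m_3 = 1*16 - 8 = 8, d_3 = (72 - 8^2)/1 = 8/1 = 8: (m_3, d_3) = (m_1, d_1) = (8, 8), so from here the quotients repeat a_1, a_2; the period length is 2.
Hence the expansion of sqrt(72) is a_0 = 8 followed by the repeating block 2, 16 (period 2).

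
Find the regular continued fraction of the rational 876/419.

[2; 11, 38]

Run the Euclidean algorithm on 876 and 419; the successive quotients are the partial quotients a_0, a_1, ... (each step inverts the fractional part left over by the previous one):
  876 = 2*419 + 38, so a_0 = 2.
  419 = 11*38 + 1, so a_1 = 11.
  38 = 38*1 + 0, so a_2 = 38.
The remainder reaches 0 after 3 divisions, so the expansion has 3 partial quotients, read off in order.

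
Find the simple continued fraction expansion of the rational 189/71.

Run the Euclidean algorithm on 189 and 71; the successive quotients are the partial quotients a_0, a_1, ... (each step inverts the fractional part left over by the previous one):
  189 = 2*71 + 47, so a_0 = 2.
  71 = 1*47 + 24, so a_1 = 1.
  47 = 1*24 + 23, so a_2 = 1.
  24 = 1*23 + 1, so a_3 = 1.
  23 = 23*1 + 0, so a_4 = 23.
The remainder reaches 0 after 5 divisions, so the expansion has 5 partial quotients, read off in order.

[2; 1, 1, 1, 23]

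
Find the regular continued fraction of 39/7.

[5; 1, 1, 3]

Run the Euclidean algorithm on 39 and 7; the successive quotients are the partial quotients a_0, a_1, ... (each step inverts the fractional part left over by the previous one):
  39 = 5*7 + 4, so a_0 = 5.
  7 = 1*4 + 3, so a_1 = 1.
  4 = 1*3 + 1, so a_2 = 1.
  3 = 3*1 + 0, so a_3 = 3.
The remainder reaches 0 after 4 divisions, so the expansion has 4 partial quotients, read off in order.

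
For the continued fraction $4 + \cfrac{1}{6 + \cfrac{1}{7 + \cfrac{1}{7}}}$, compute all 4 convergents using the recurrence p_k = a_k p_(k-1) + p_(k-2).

4/1, 25/6, 179/43, 1278/307

Using the convergent recurrence p_i = a_i*p_{i-1} + p_{i-2}, q_i = a_i*q_{i-1} + q_{i-2} with p_{-2}=0, p_{-1}=1, q_{-2}=1, q_{-1}=0:
  i=0: a_0=4, p_0 = 4*1 + 0 = 4, q_0 = 4*0 + 1 = 1.
  i=1: a_1=6, p_1 = 6*4 + 1 = 25, q_1 = 6*1 + 0 = 6.
  i=2: a_2=7, p_2 = 7*25 + 4 = 179, q_2 = 7*6 + 1 = 43.
  i=3: a_3=7, p_3 = 7*179 + 25 = 1278, q_3 = 7*43 + 6 = 307.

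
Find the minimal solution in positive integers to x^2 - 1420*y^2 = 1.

(x, y) = (954809, 25338)

First expand sqrt(1420) as a continued fraction. With x_i = (sqrt(1420) + m_i)/d_i and (m_0, d_0) = (0, 1): a_0 = floor(sqrt(1420)) = 37, since 37^2 = 1369 <= 1420 < 1444 = 38^2.
Iterate m_{i+1} = d_i*a_i - m_i, d_{i+1} = (1420 - m_{i+1}^2)/d_i, a_{i+1} = floor((a_0 + m_{i+1})/d_{i+1}):
  m_1 = 1*37 - 0 = 37, d_1 = (1420 - 37^2)/1 = 51/1 = 51, a_1 = floor((37 + 37)/51) = 1.
  m_2 = 51*1 - 37 = 14, d_2 = (1420 - 14^2)/51 = 1224/51 = 24, a_2 = floor((37 + 14)/24) = 2.
  m_3 = 24*2 - 14 = 34, d_3 = (1420 - 34^2)/24 = 264/24 = 11, a_3 = floor((37 + 34)/11) = 6.
  m_4 = 11*6 - 34 = 32, d_4 = (1420 - 32^2)/11 = 396/11 = 36, a_4 = floor((37 + 32)/36) = 1.
  m_5 = 36*1 - 32 = 4, d_5 = (1420 - 4^2)/36 = 1404/36 = 39, a_5 = floor((37 + 4)/39) = 1.
  m_6 = 39*1 - 4 = 35, d_6 = (1420 - 35^2)/39 = 195/39 = 5, a_6 = floor((37 + 35)/5) = 14.
  m_7 = 5*14 - 35 = 35, d_7 = (1420 - 35^2)/5 = 195/5 = 39, a_7 = floor((37 + 35)/39) = 1.
  m_8 = 39*1 - 35 = 4, d_8 = (1420 - 4^2)/39 = 1404/39 = 36, a_8 = floor((37 + 4)/36) = 1.
  m_9 = 36*1 - 4 = 32, d_9 = (1420 - 32^2)/36 = 396/36 = 11, a_9 = floor((37 + 32)/11) = 6.
  m_10 = 11*6 - 32 = 34, d_10 = (1420 - 34^2)/11 = 264/11 = 24, a_10 = floor((37 + 34)/24) = 2.
  m_11 = 24*2 - 34 = 14, d_11 = (1420 - 14^2)/24 = 1224/24 = 51, a_11 = floor((37 + 14)/51) = 1.
  m_12 = 51*1 - 14 = 37, d_12 = (1420 - 37^2)/51 = 51/51 = 1, a_12 = floor((37 + 37)/1) = 74.
  m_13 = 1*74 - 37 = 37, d_13 = (1420 - 37^2)/1 = 51/1 = 51: (m_13, d_13) = (m_1, d_1) = (37, 51), so from here the quotients repeat a_1, ..., a_12; the period length is 12.
So sqrt(1420) = [37; (1, 2, 6, 1, 1, 14, 1, 1, 6, 2, 1, 74)] with period length k = 12.
k is even, so the fundamental solution of x^2 - 1420y^2 = 1 is (p_{k-1}, q_{k-1}) = (p_11, q_11); compute convergents through index 11.
Convergents (p_i = a_i*p_{i-1} + p_{i-2}, q_i = a_i*q_{i-1} + q_{i-2} with p_{-2}=0, p_{-1}=1, q_{-2}=1, q_{-1}=0):
  i=0: a_0=37, p_0 = 37*1 + 0 = 37, q_0 = 37*0 + 1 = 1.
  i=1: a_1=1, p_1 = 1*37 + 1 = 38, q_1 = 1*1 + 0 = 1.
  i=2: a_2=2, p_2 = 2*38 + 37 = 113, q_2 = 2*1 + 1 = 3.
  i=3: a_3=6, p_3 = 6*113 + 38 = 716, q_3 = 6*3 + 1 = 19.
  i=4: a_4=1, p_4 = 1*716 + 113 = 829, q_4 = 1*19 + 3 = 22.
  i=5: a_5=1, p_5 = 1*829 + 716 = 1545, q_5 = 1*22 + 19 = 41.
  i=6: a_6=14, p_6 = 14*1545 + 829 = 22459, q_6 = 14*41 + 22 = 596.
  i=7: a_7=1, p_7 = 1*22459 + 1545 = 24004, q_7 = 1*596 + 41 = 637.
  i=8: a_8=1, p_8 = 1*24004 + 22459 = 46463, q_8 = 1*637 + 596 = 1233.
  i=9: a_9=6, p_9 = 6*46463 + 24004 = 302782, q_9 = 6*1233 + 637 = 8035.
  i=10: a_10=2, p_10 = 2*302782 + 46463 = 652027, q_10 = 2*8035 + 1233 = 17303.
  i=11: a_11=1, p_11 = 1*652027 + 302782 = 954809, q_11 = 1*17303 + 8035 = 25338.
Check: 954809^2 - 1420*25338^2 = 911660226481 - 911660226480 = 1, so (x, y) = (954809, 25338) solves the equation, and by the theorem it is the least positive solution.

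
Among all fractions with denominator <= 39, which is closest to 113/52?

63/29

Expand x = 113/52 as a continued fraction with the Euclidean algorithm:
  113 = 2*52 + 9, so a_0 = 2.
  52 = 5*9 + 7, so a_1 = 5.
  9 = 1*7 + 2, so a_2 = 1.
  7 = 3*2 + 1, so a_3 = 3.
  2 = 2*1 + 0, so a_4 = 2.
so x = [2; 5, 1, 3, 2].
Convergents (p_i = a_i*p_{i-1} + p_{i-2}, q_i = a_i*q_{i-1} + q_{i-2} with p_{-2}=0, p_{-1}=1, q_{-2}=1, q_{-1}=0), until the denominator exceeds 39:
  i=0: a_0=2, p_0 = 2*1 + 0 = 2, q_0 = 2*0 + 1 = 1.
  i=1: a_1=5, p_1 = 5*2 + 1 = 11, q_1 = 5*1 + 0 = 5.
  i=2: a_2=1, p_2 = 1*11 + 2 = 13, q_2 = 1*5 + 1 = 6.
  i=3: a_3=3, p_3 = 3*13 + 11 = 50, q_3 = 3*6 + 5 = 23.
  i=4: a_4=2, p_4 = 2*50 + 13 = 113, q_4 = 2*23 + 6 = 52.
q_4 = 52 > 39, so the last convergent with denominator <= 39 is p_3/q_3 = 50/23.
The closest fraction with denominator <= 39 is either p_3/q_3 or the intermediate fraction (k*p_3 + p_2)/(k*q_3 + q_2) with the largest k >= 1 whose denominator stays <= 39; these approach x as k grows, and every other convergent or intermediate fraction in range is farther away.
Largest k: floor((39 - q_2)/q_3) = floor((39 - 6)/23) = 1.
That gives (1*50 + 13)/(1*23 + 6) = 63/29.
Compare the errors: |x - 50/23| = |113*23 - 50*52|/(52*23) = 1/1196, and |x - 63/29| = |113*29 - 63*52|/(52*29) = 1/1508.
Cross-multiplying, 1*1196 = 1196 < 1508 = 1*1508, so 1/1508 is smaller: the intermediate fraction 63/29 is closer to x than 50/23.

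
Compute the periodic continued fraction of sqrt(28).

[5; (3, 2, 3, 10)]

Write x_i = (sqrt(28) + m_i)/d_i with (m_0, d_0) = (0, 1). a_0 = floor(sqrt(28)) = 5, since 5^2 = 25 <= 28 < 36 = 6^2.
Iterate m_{i+1} = d_i*a_i - m_i, d_{i+1} = (28 - m_{i+1}^2)/d_i, a_{i+1} = floor((a_0 + m_{i+1})/d_{i+1}):
  m_1 = 1*5 - 0 = 5, d_1 = (28 - 5^2)/1 = 3/1 = 3, a_1 = floor((5 + 5)/3) = 3.
  m_2 = 3*3 - 5 = 4, d_2 = (28 - 4^2)/3 = 12/3 = 4, a_2 = floor((5 + 4)/4) = 2.
  m_3 = 4*2 - 4 = 4, d_3 = (28 - 4^2)/4 = 12/4 = 3, a_3 = floor((5 + 4)/3) = 3.
  m_4 = 3*3 - 4 = 5, d_4 = (28 - 5^2)/3 = 3/3 = 1, a_4 = floor((5 + 5)/1) = 10.
  m_5 = 1*10 - 5 = 5, d_5 = (28 - 5^2)/1 = 3/1 = 3: (m_5, d_5) = (m_1, d_1) = (5, 3), so from here the quotients repeat a_1, ..., a_4; the period length is 4.
Hence the expansion of sqrt(28) is a_0 = 5 followed by the repeating block 3, 2, 3, 10 (period 4).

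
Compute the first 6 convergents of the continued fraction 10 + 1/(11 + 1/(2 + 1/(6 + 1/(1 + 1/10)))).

Using the convergent recurrence p_i = a_i*p_{i-1} + p_{i-2}, q_i = a_i*q_{i-1} + q_{i-2} with p_{-2}=0, p_{-1}=1, q_{-2}=1, q_{-1}=0:
  i=0: a_0=10, p_0 = 10*1 + 0 = 10, q_0 = 10*0 + 1 = 1.
  i=1: a_1=11, p_1 = 11*10 + 1 = 111, q_1 = 11*1 + 0 = 11.
  i=2: a_2=2, p_2 = 2*111 + 10 = 232, q_2 = 2*11 + 1 = 23.
  i=3: a_3=6, p_3 = 6*232 + 111 = 1503, q_3 = 6*23 + 11 = 149.
  i=4: a_4=1, p_4 = 1*1503 + 232 = 1735, q_4 = 1*149 + 23 = 172.
  i=5: a_5=10, p_5 = 10*1735 + 1503 = 18853, q_5 = 10*172 + 149 = 1869.

10/1, 111/11, 232/23, 1503/149, 1735/172, 18853/1869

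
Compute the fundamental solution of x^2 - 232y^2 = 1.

First expand sqrt(232) as a continued fraction. With x_i = (sqrt(232) + m_i)/d_i and (m_0, d_0) = (0, 1): a_0 = floor(sqrt(232)) = 15, since 15^2 = 225 <= 232 < 256 = 16^2.
Iterate m_{i+1} = d_i*a_i - m_i, d_{i+1} = (232 - m_{i+1}^2)/d_i, a_{i+1} = floor((a_0 + m_{i+1})/d_{i+1}):
  m_1 = 1*15 - 0 = 15, d_1 = (232 - 15^2)/1 = 7/1 = 7, a_1 = floor((15 + 15)/7) = 4.
  m_2 = 7*4 - 15 = 13, d_2 = (232 - 13^2)/7 = 63/7 = 9, a_2 = floor((15 + 13)/9) = 3.
  m_3 = 9*3 - 13 = 14, d_3 = (232 - 14^2)/9 = 36/9 = 4, a_3 = floor((15 + 14)/4) = 7.
  m_4 = 4*7 - 14 = 14, d_4 = (232 - 14^2)/4 = 36/4 = 9, a_4 = floor((15 + 14)/9) = 3.
  m_5 = 9*3 - 14 = 13, d_5 = (232 - 13^2)/9 = 63/9 = 7, a_5 = floor((15 + 13)/7) = 4.
  m_6 = 7*4 - 13 = 15, d_6 = (232 - 15^2)/7 = 7/7 = 1, a_6 = floor((15 + 15)/1) = 30.
  m_7 = 1*30 - 15 = 15, d_7 = (232 - 15^2)/1 = 7/1 = 7: (m_7, d_7) = (m_1, d_1) = (15, 7), so from here the quotients repeat a_1, ..., a_6; the period length is 6.
So sqrt(232) = [15; (4, 3, 7, 3, 4, 30)] with period length k = 6.
k is even, so the fundamental solution of x^2 - 232y^2 = 1 is (p_{k-1}, q_{k-1}) = (p_5, q_5); compute convergents through index 5.
Convergents (p_i = a_i*p_{i-1} + p_{i-2}, q_i = a_i*q_{i-1} + q_{i-2} with p_{-2}=0, p_{-1}=1, q_{-2}=1, q_{-1}=0):
  i=0: a_0=15, p_0 = 15*1 + 0 = 15, q_0 = 15*0 + 1 = 1.
  i=1: a_1=4, p_1 = 4*15 + 1 = 61, q_1 = 4*1 + 0 = 4.
  i=2: a_2=3, p_2 = 3*61 + 15 = 198, q_2 = 3*4 + 1 = 13.
  i=3: a_3=7, p_3 = 7*198 + 61 = 1447, q_3 = 7*13 + 4 = 95.
  i=4: a_4=3, p_4 = 3*1447 + 198 = 4539, q_4 = 3*95 + 13 = 298.
  i=5: a_5=4, p_5 = 4*4539 + 1447 = 19603, q_5 = 4*298 + 95 = 1287.
Check: 19603^2 - 232*1287^2 = 384277609 - 384277608 = 1, so (x, y) = (19603, 1287) solves the equation, and by the theorem it is the least positive solution.

(x, y) = (19603, 1287)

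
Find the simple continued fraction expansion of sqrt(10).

[3; (6)]

Write x_i = (sqrt(10) + m_i)/d_i with (m_0, d_0) = (0, 1). a_0 = floor(sqrt(10)) = 3, since 3^2 = 9 <= 10 < 16 = 4^2.
Iterate m_{i+1} = d_i*a_i - m_i, d_{i+1} = (10 - m_{i+1}^2)/d_i, a_{i+1} = floor((a_0 + m_{i+1})/d_{i+1}):
  m_1 = 1*3 - 0 = 3, d_1 = (10 - 3^2)/1 = 1/1 = 1, a_1 = floor((3 + 3)/1) = 6.
  m_2 = 1*6 - 3 = 3, d_2 = (10 - 3^2)/1 = 1/1 = 1: (m_2, d_2) = (m_1, d_1) = (3, 1), so from here the quotient a_1 repeats; the period length is 1.
Hence the expansion of sqrt(10) is a_0 = 3 followed by the repeating block 6 (period 1).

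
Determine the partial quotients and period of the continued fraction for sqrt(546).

[23; (2, 1, 2, 1, 2, 46)]

Write x_i = (sqrt(546) + m_i)/d_i with (m_0, d_0) = (0, 1). a_0 = floor(sqrt(546)) = 23, since 23^2 = 529 <= 546 < 576 = 24^2.
Iterate m_{i+1} = d_i*a_i - m_i, d_{i+1} = (546 - m_{i+1}^2)/d_i, a_{i+1} = floor((a_0 + m_{i+1})/d_{i+1}):
  m_1 = 1*23 - 0 = 23, d_1 = (546 - 23^2)/1 = 17/1 = 17, a_1 = floor((23 + 23)/17) = 2.
  m_2 = 17*2 - 23 = 11, d_2 = (546 - 11^2)/17 = 425/17 = 25, a_2 = floor((23 + 11)/25) = 1.
  m_3 = 25*1 - 11 = 14, d_3 = (546 - 14^2)/25 = 350/25 = 14, a_3 = floor((23 + 14)/14) = 2.
  m_4 = 14*2 - 14 = 14, d_4 = (546 - 14^2)/14 = 350/14 = 25, a_4 = floor((23 + 14)/25) = 1.
  m_5 = 25*1 - 14 = 11, d_5 = (546 - 11^2)/25 = 425/25 = 17, a_5 = floor((23 + 11)/17) = 2.
  m_6 = 17*2 - 11 = 23, d_6 = (546 - 23^2)/17 = 17/17 = 1, a_6 = floor((23 + 23)/1) = 46.
  m_7 = 1*46 - 23 = 23, d_7 = (546 - 23^2)/1 = 17/1 = 17: (m_7, d_7) = (m_1, d_1) = (23, 17), so from here the quotients repeat a_1, ..., a_6; the period length is 6.
Hence the expansion of sqrt(546) is a_0 = 23 followed by the repeating block 2, 1, 2, 1, 2, 46 (period 6).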